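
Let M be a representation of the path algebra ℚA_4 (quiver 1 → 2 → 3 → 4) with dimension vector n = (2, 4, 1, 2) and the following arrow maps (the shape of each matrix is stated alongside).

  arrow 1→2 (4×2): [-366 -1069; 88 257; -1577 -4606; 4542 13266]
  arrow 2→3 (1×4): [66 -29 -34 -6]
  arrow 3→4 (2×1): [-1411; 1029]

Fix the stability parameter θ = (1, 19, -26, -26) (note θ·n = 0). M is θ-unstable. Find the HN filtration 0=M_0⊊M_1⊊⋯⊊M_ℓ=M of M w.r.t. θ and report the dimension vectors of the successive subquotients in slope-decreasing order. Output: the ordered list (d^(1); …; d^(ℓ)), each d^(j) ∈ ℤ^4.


Barcode: M ≅ I[1,2], I[1,4], I[2,2]^2, I[4,4]. HN layers by μ_θ (4 steps, strictly decreasing):
  μ^(1)=19; μ^(2)=1; μ^(3)=-8; μ^(4)=-26

((0, 3, 0, 0); (1, 0, 0, 0); (1, 1, 1, 1); (0, 0, 0, 1))


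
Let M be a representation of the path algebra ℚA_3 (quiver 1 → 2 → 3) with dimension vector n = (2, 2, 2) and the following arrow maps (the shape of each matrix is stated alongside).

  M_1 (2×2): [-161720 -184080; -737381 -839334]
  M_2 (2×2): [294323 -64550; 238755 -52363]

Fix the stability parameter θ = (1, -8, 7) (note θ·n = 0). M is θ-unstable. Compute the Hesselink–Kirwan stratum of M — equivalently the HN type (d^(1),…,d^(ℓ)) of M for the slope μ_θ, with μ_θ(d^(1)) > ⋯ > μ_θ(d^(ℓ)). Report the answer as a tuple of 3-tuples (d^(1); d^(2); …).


Interval decomposition of M: I[1,1], I[1,3], I[2,3].
HN type (ℓ=4): μ^(1)=7; μ^(2)=1; μ^(3)=-7/2; μ^(4)=-8

((0, 0, 2); (1, 0, 0); (1, 1, 0); (0, 1, 0))


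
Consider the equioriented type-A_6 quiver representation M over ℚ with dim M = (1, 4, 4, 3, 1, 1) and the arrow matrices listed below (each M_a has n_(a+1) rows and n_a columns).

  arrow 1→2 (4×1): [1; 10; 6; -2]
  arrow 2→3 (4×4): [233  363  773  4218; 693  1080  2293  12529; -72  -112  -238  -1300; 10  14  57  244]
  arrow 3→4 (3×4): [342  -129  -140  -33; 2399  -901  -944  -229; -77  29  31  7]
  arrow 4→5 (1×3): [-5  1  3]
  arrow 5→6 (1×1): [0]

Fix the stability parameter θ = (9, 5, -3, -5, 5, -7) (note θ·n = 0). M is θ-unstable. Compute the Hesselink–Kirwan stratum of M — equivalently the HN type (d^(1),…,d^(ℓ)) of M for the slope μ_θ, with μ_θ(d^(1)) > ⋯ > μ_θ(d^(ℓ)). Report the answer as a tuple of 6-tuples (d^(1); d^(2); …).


Barcode: M ≅ I[1,5], I[2,3], I[2,4]^2, I[6,6]. HN layers by μ_θ (5 steps, strictly decreasing):
  μ^(1)=5; μ^(2)=3/2; μ^(3)=1; μ^(4)=-1; μ^(5)=-7

((0, 0, 0, 0, 1, 0); (1, 1, 1, 1, 0, 0); (0, 1, 1, 0, 0, 0); (0, 2, 2, 2, 0, 0); (0, 0, 0, 0, 0, 1))


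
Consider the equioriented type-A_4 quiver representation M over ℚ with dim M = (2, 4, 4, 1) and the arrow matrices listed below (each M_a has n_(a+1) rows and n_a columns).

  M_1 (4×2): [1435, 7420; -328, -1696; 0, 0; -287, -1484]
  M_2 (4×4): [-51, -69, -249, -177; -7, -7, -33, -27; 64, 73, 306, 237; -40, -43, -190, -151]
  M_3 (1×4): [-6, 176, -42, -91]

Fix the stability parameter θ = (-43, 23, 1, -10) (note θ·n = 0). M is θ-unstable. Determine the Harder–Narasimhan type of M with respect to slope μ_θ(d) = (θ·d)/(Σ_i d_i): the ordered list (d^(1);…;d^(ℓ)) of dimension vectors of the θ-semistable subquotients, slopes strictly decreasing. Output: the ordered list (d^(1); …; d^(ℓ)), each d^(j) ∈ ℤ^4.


Via rank(M_{q-1}∘⋯∘M_p): M ≅ I[1,1], I[1,4], I[2,2]^2, I[2,3], I[3,3]^2.
μ_θ-semistable layers: μ^(1)=23; μ^(2)=12; μ^(3)=14/3; μ^(4)=1; μ^(5)=-43

((0, 2, 0, 0); (0, 1, 1, 0); (0, 1, 1, 1); (0, 0, 2, 0); (2, 0, 0, 0))


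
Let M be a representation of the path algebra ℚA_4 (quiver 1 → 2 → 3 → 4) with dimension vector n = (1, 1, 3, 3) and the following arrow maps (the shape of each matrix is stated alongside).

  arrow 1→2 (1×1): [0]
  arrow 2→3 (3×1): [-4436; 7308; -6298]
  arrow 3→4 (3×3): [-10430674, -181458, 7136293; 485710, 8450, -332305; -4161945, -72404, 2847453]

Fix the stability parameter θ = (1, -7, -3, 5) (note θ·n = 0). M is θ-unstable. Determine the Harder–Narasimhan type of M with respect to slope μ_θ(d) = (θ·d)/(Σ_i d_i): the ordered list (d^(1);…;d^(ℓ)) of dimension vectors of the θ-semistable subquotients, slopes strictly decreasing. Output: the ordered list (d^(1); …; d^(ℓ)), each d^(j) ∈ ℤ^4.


Interval decomposition of M: I[1,1], I[2,4], I[3,3], I[3,4], I[4,4].
HN type (ℓ=4): μ^(1)=5; μ^(2)=1; μ^(3)=-3; μ^(4)=-7

((0, 0, 0, 3); (1, 0, 0, 0); (0, 0, 3, 0); (0, 1, 0, 0))


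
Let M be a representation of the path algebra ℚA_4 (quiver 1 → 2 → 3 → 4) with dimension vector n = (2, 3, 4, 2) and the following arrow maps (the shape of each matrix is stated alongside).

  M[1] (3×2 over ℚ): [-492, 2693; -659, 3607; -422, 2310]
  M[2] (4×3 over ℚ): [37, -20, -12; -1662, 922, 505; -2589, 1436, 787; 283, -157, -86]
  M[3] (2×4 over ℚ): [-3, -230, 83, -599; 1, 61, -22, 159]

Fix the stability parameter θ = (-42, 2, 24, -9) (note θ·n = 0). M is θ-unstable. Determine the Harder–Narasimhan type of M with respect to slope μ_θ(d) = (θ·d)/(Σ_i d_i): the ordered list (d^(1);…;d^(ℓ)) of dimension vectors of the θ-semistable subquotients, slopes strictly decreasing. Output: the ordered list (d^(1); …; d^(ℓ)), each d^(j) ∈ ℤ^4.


Barcode: M ≅ I[1,4]^2, I[2,3], I[3,3]. HN layers by μ_θ (4 steps, strictly decreasing):
  μ^(1)=24; μ^(2)=15/2; μ^(3)=2; μ^(4)=-42

((0, 0, 2, 0); (0, 0, 2, 2); (0, 3, 0, 0); (2, 0, 0, 0))


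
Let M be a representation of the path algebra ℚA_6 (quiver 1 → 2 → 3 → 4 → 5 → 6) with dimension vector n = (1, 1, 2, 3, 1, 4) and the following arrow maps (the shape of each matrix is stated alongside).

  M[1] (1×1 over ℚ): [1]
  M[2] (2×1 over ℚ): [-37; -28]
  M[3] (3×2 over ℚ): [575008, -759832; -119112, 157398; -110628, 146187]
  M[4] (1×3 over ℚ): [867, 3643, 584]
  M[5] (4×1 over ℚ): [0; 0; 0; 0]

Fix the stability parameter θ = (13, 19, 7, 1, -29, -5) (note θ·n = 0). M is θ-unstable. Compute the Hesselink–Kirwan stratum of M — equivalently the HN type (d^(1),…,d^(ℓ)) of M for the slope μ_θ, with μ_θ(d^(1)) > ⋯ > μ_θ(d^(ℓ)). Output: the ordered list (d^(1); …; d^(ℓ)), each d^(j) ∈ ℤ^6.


Barcode: M ≅ I[1,3], I[3,5], I[4,4]^2, I[6,6]^4. HN layers by μ_θ (4 steps, strictly decreasing):
  μ^(1)=13; μ^(2)=1; μ^(3)=-5; μ^(4)=-7

((1, 1, 1, 0, 0, 0); (0, 0, 0, 2, 0, 0); (0, 0, 0, 0, 0, 4); (0, 0, 1, 1, 1, 0))


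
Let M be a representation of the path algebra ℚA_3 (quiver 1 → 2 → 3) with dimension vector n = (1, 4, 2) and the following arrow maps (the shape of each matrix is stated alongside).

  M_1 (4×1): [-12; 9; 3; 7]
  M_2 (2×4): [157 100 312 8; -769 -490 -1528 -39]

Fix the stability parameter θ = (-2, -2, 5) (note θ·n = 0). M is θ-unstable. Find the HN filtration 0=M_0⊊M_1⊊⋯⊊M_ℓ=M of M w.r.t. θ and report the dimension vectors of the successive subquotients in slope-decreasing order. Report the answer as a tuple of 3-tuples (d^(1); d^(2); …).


Interval decomposition of M: I[1,3], I[2,2]^2, I[2,3].
HN type (ℓ=2): μ^(1)=5; μ^(2)=-2

((0, 0, 2); (1, 4, 0))


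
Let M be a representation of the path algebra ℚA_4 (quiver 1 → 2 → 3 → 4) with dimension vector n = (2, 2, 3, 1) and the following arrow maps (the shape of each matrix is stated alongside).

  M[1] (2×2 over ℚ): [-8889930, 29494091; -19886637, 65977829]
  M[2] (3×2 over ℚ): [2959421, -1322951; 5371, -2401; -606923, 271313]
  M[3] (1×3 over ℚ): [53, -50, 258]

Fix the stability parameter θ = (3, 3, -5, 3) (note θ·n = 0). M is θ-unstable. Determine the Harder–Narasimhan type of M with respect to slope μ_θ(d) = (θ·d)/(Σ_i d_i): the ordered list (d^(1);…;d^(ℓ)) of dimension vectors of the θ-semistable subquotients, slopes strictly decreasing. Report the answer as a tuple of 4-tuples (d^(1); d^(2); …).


Barcode: M ≅ I[1,2], I[1,4], I[3,3]^2. HN layers by μ_θ (3 steps, strictly decreasing):
  μ^(1)=3; μ^(2)=1/3; μ^(3)=-5

((1, 1, 0, 1); (1, 1, 1, 0); (0, 0, 2, 0))


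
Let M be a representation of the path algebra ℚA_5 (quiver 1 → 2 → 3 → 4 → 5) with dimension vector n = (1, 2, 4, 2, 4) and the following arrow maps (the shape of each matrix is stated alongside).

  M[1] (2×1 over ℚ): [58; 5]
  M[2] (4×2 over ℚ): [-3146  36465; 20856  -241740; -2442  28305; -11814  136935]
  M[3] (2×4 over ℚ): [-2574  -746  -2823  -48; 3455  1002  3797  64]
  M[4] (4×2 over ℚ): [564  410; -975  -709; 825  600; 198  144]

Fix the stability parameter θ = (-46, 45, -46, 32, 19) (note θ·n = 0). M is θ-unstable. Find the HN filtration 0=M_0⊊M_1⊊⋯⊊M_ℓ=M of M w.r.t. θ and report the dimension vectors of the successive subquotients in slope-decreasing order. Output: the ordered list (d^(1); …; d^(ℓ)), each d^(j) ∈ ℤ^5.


Barcode: M ≅ I[1,5], I[2,2], I[3,3]^2, I[3,5], I[5,5]^2. HN layers by μ_θ (5 steps, strictly decreasing):
  μ^(1)=45; μ^(2)=51/2; μ^(3)=19; μ^(4)=-1/2; μ^(5)=-46

((0, 1, 0, 0, 0); (0, 0, 0, 2, 2); (0, 0, 0, 0, 2); (0, 1, 1, 0, 0); (1, 0, 3, 0, 0))


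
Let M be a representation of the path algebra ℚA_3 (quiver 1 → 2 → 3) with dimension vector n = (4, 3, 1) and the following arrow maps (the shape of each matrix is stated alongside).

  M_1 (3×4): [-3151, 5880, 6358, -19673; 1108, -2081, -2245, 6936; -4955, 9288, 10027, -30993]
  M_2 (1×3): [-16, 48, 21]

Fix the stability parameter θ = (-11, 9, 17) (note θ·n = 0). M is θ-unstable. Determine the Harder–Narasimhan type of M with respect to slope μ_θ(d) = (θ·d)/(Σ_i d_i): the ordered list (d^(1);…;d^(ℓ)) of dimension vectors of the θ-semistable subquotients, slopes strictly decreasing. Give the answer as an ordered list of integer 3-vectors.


Interval decomposition of M: I[1,1], I[1,2]^2, I[1,3].
HN type (ℓ=3): μ^(1)=17; μ^(2)=9; μ^(3)=-11

((0, 0, 1); (0, 3, 0); (4, 0, 0))


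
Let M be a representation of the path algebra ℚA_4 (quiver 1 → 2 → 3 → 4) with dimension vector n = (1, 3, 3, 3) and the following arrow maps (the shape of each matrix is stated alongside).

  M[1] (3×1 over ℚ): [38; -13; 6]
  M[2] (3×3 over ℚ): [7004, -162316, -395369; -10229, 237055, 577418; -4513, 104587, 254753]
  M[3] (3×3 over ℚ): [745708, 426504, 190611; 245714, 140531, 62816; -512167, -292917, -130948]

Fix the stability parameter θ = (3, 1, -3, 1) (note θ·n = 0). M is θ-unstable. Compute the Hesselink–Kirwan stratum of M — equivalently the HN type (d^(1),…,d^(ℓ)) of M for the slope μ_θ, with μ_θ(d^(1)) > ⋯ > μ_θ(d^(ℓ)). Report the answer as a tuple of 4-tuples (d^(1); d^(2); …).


Interval decomposition of M: I[1,4], I[2,2], I[2,4], I[3,4].
HN type (ℓ=4): μ^(1)=1; μ^(2)=1/3; μ^(3)=-1; μ^(4)=-3

((0, 1, 0, 3); (1, 1, 1, 0); (0, 1, 1, 0); (0, 0, 1, 0))


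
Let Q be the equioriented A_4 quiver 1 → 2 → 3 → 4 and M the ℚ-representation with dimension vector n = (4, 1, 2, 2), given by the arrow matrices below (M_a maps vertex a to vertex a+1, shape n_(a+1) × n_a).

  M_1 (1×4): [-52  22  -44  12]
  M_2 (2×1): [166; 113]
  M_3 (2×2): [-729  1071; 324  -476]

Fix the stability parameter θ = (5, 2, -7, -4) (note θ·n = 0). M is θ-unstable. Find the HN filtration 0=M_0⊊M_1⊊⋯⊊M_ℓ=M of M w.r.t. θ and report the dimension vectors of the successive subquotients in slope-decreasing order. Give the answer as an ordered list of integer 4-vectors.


Interval decomposition of M: I[1,1]^3, I[1,4], I[3,3], I[4,4].
HN type (ℓ=4): μ^(1)=5; μ^(2)=-1; μ^(3)=-4; μ^(4)=-7

((3, 0, 0, 0); (1, 1, 1, 1); (0, 0, 0, 1); (0, 0, 1, 0))


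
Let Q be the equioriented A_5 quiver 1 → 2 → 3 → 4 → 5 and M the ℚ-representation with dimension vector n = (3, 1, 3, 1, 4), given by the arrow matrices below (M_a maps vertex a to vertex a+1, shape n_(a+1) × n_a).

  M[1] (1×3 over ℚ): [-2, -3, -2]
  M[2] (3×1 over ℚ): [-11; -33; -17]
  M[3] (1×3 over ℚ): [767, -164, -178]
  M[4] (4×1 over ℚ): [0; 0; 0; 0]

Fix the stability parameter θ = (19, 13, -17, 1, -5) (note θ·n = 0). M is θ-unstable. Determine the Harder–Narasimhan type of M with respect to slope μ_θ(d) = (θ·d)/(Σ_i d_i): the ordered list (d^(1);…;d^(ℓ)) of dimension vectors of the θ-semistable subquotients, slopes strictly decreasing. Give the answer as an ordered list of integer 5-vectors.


Barcode: M ≅ I[1,1]^2, I[1,4], I[3,3]^2, I[5,5]^4. HN layers by μ_θ (4 steps, strictly decreasing):
  μ^(1)=19; μ^(2)=4; μ^(3)=-5; μ^(4)=-17

((2, 0, 0, 0, 0); (1, 1, 1, 1, 0); (0, 0, 0, 0, 4); (0, 0, 2, 0, 0))


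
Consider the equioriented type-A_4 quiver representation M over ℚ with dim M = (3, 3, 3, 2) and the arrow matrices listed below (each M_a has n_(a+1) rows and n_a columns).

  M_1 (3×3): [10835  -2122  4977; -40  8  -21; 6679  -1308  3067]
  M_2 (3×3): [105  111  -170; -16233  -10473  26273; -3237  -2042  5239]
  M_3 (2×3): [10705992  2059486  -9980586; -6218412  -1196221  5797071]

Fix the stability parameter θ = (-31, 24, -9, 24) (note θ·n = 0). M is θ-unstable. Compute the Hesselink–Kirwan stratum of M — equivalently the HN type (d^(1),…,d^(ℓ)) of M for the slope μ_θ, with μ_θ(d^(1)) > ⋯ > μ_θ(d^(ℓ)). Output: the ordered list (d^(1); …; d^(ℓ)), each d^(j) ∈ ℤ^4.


Interval decomposition of M: I[1,3]^2, I[1,4], I[4,4].
HN type (ℓ=3): μ^(1)=24; μ^(2)=15/2; μ^(3)=-31

((0, 0, 0, 2); (0, 3, 3, 0); (3, 0, 0, 0))


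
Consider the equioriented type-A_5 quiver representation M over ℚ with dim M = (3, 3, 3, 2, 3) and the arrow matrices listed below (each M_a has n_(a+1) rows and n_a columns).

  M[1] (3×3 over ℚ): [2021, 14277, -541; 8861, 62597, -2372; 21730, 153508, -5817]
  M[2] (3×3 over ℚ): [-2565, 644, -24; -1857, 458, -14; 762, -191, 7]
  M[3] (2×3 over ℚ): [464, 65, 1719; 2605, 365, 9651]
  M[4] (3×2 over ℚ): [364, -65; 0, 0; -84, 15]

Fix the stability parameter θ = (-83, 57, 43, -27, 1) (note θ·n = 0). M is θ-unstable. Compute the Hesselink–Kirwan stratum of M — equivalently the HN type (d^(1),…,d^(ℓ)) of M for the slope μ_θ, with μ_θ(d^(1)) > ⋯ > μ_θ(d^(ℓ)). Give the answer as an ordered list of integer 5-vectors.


Barcode: M ≅ I[1,2], I[1,4], I[1,5], I[3,3], I[5,5]^2. HN layers by μ_θ (6 steps, strictly decreasing):
  μ^(1)=57; μ^(2)=43; μ^(3)=73/3; μ^(4)=37/2; μ^(5)=1; μ^(6)=-83

((0, 1, 0, 0, 0); (0, 0, 1, 0, 0); (0, 1, 1, 1, 0); (0, 1, 1, 1, 1); (0, 0, 0, 0, 2); (3, 0, 0, 0, 0))


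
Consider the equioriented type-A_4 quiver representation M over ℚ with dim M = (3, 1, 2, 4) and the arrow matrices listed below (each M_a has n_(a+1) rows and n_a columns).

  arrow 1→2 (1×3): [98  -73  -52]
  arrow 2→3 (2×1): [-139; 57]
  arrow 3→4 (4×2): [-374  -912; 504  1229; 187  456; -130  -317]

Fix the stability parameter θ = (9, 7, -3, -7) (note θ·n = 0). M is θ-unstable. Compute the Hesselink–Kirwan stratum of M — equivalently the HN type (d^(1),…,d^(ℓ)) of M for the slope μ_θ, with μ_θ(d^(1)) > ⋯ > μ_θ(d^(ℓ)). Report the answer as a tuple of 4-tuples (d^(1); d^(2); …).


Interval decomposition of M: I[1,1]^2, I[1,4], I[3,4], I[4,4]^2.
HN type (ℓ=4): μ^(1)=9; μ^(2)=3/2; μ^(3)=-5; μ^(4)=-7

((2, 0, 0, 0); (1, 1, 1, 1); (0, 0, 1, 1); (0, 0, 0, 2))


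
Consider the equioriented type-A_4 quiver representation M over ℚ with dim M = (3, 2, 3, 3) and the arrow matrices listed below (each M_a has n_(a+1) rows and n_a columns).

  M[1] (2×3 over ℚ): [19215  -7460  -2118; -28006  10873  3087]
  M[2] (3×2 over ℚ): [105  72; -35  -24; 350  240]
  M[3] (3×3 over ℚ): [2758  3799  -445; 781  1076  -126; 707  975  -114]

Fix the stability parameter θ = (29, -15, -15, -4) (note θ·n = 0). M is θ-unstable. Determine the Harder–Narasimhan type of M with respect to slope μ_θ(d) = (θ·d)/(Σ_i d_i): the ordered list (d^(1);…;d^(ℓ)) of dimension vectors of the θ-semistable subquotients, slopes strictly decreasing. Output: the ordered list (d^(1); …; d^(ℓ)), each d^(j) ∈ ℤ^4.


Via rank(M_{q-1}∘⋯∘M_p): M ≅ I[1,1], I[1,2], I[1,4], I[3,4]^2.
μ_θ-semistable layers: μ^(1)=29; μ^(2)=7; μ^(3)=-5/4; μ^(4)=-4; μ^(5)=-15

((1, 0, 0, 0); (1, 1, 0, 0); (1, 1, 1, 1); (0, 0, 0, 2); (0, 0, 2, 0))


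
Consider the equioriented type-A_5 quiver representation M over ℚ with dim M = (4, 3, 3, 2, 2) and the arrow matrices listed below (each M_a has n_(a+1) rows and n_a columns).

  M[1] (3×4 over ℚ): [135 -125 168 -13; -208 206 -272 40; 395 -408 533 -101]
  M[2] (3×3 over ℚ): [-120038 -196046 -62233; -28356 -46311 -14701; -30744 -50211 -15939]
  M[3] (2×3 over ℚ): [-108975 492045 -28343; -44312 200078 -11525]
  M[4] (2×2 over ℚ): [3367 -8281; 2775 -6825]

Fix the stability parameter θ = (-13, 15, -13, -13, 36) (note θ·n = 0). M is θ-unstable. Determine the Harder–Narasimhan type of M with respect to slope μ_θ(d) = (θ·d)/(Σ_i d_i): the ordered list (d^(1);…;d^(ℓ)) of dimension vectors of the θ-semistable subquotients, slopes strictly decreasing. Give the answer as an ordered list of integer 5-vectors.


Barcode: M ≅ I[1,1], I[1,2], I[1,4], I[1,5], I[3,3], I[5,5]. HN layers by μ_θ (4 steps, strictly decreasing):
  μ^(1)=36; μ^(2)=15; μ^(3)=-11/3; μ^(4)=-13

((0, 0, 0, 0, 2); (0, 1, 0, 0, 0); (0, 2, 2, 2, 0); (4, 0, 1, 0, 0))


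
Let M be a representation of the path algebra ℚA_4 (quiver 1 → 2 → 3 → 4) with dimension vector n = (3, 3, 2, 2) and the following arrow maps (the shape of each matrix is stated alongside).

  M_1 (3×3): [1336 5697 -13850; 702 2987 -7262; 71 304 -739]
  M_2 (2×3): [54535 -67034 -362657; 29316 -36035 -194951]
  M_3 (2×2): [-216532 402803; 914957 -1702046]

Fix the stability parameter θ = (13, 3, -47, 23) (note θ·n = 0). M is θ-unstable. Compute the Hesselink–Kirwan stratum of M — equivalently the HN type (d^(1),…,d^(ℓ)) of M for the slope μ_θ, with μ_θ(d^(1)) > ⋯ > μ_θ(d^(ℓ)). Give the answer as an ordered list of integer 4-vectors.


Via rank(M_{q-1}∘⋯∘M_p): M ≅ I[1,2], I[1,4]^2.
μ_θ-semistable layers: μ^(1)=23; μ^(2)=8; μ^(3)=-31/3

((0, 0, 0, 2); (1, 1, 0, 0); (2, 2, 2, 0))


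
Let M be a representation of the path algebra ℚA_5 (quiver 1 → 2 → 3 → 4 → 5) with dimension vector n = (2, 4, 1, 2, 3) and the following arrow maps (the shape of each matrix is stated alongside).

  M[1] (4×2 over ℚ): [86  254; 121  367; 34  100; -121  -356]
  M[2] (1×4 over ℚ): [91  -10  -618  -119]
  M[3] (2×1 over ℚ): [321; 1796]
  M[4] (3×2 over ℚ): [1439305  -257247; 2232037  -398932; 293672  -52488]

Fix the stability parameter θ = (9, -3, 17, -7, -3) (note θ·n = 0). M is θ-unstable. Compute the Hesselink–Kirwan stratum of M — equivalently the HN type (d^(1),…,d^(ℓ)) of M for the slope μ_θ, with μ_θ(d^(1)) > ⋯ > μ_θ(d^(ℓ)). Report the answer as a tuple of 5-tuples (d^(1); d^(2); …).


Interval decomposition of M: I[1,2], I[1,5], I[2,2]^2, I[4,5], I[5,5].
HN type (ℓ=4): μ^(1)=3; μ^(2)=13/5; μ^(3)=-3; μ^(4)=-7

((1, 1, 0, 0, 0); (1, 1, 1, 1, 1); (0, 2, 0, 0, 2); (0, 0, 0, 1, 0))


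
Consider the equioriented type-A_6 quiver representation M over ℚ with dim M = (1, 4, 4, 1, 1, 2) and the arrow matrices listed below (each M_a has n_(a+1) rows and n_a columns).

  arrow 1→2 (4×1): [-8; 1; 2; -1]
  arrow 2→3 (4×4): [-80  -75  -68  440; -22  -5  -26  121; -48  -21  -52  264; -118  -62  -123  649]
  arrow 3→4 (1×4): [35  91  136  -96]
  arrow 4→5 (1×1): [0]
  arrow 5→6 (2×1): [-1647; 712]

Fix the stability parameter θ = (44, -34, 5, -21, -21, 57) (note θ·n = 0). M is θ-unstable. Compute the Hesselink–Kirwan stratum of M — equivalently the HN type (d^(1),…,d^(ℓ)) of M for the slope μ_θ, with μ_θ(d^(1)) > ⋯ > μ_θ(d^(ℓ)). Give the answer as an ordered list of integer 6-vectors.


Via rank(M_{q-1}∘⋯∘M_p): M ≅ I[1,4], I[2,2], I[2,3]^2, I[3,3], I[5,6], I[6,6].
μ_θ-semistable layers: μ^(1)=57; μ^(2)=5; μ^(3)=-3/2; μ^(4)=-21; μ^(5)=-34

((0, 0, 0, 0, 0, 2); (0, 0, 3, 0, 0, 0); (1, 1, 1, 1, 0, 0); (0, 0, 0, 0, 1, 0); (0, 3, 0, 0, 0, 0))


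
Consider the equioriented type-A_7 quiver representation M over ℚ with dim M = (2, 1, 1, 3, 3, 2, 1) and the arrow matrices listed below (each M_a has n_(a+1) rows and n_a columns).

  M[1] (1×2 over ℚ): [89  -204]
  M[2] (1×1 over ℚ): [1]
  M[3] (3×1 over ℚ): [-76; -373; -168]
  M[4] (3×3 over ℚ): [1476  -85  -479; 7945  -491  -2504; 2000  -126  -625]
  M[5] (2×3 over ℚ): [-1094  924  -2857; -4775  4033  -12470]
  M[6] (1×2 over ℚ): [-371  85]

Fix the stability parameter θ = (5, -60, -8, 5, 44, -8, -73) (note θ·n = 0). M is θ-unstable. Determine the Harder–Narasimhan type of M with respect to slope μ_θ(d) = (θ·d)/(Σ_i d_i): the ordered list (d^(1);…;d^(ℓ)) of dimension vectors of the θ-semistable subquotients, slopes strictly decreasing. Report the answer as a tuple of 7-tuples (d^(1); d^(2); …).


Interval decomposition of M: I[1,1], I[1,5], I[4,6], I[4,7].
HN type (ℓ=5): μ^(1)=44; μ^(2)=18; μ^(3)=5; μ^(4)=-8; μ^(5)=-55/2

((0, 0, 0, 0, 1, 0, 0); (0, 0, 0, 0, 1, 1, 0); (1, 0, 0, 2, 0, 0, 0); (0, 0, 1, 1, 1, 1, 1); (1, 1, 0, 0, 0, 0, 0))


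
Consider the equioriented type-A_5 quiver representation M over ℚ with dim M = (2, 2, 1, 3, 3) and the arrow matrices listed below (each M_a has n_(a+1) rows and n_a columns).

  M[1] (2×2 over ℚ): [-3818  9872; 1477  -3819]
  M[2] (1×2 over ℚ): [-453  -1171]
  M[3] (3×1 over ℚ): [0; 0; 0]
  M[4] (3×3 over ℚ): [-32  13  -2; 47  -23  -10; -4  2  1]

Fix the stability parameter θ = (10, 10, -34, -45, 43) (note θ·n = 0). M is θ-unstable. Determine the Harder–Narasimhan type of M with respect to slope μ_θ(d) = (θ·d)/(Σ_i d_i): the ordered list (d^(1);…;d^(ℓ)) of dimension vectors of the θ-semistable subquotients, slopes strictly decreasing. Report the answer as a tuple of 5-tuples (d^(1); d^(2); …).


Barcode: M ≅ I[1,2], I[1,3], I[4,5]^3. HN layers by μ_θ (4 steps, strictly decreasing):
  μ^(1)=43; μ^(2)=10; μ^(3)=-14/3; μ^(4)=-45

((0, 0, 0, 0, 3); (1, 1, 0, 0, 0); (1, 1, 1, 0, 0); (0, 0, 0, 3, 0))


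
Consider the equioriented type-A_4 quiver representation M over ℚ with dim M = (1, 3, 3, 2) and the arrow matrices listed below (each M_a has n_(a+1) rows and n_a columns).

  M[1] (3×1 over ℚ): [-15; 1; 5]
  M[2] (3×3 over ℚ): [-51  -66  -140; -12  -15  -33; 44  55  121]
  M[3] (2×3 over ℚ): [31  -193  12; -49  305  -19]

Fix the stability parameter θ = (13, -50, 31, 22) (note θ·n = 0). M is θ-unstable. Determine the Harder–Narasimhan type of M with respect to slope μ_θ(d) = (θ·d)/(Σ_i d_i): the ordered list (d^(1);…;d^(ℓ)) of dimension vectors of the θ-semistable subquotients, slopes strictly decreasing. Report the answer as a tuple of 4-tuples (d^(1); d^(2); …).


Via rank(M_{q-1}∘⋯∘M_p): M ≅ I[1,4], I[2,2], I[2,4], I[3,3].
μ_θ-semistable layers: μ^(1)=31; μ^(2)=53/2; μ^(3)=-37/2; μ^(4)=-50

((0, 0, 1, 0); (0, 0, 2, 2); (1, 1, 0, 0); (0, 2, 0, 0))


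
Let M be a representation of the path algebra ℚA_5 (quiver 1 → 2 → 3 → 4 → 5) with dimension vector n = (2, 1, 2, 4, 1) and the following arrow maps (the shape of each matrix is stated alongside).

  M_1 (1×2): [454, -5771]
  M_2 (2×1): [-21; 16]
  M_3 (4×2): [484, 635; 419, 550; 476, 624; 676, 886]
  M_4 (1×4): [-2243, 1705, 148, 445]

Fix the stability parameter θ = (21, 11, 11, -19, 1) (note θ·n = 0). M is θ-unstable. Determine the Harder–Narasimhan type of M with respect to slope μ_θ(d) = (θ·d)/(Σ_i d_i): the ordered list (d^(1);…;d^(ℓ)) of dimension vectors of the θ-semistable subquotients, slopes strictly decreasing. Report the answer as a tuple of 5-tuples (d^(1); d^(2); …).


Barcode: M ≅ I[1,1], I[1,5], I[3,4], I[4,4]^2. HN layers by μ_θ (4 steps, strictly decreasing):
  μ^(1)=21; μ^(2)=5; μ^(3)=-4; μ^(4)=-19

((1, 0, 0, 0, 0); (1, 1, 1, 1, 1); (0, 0, 1, 1, 0); (0, 0, 0, 2, 0))


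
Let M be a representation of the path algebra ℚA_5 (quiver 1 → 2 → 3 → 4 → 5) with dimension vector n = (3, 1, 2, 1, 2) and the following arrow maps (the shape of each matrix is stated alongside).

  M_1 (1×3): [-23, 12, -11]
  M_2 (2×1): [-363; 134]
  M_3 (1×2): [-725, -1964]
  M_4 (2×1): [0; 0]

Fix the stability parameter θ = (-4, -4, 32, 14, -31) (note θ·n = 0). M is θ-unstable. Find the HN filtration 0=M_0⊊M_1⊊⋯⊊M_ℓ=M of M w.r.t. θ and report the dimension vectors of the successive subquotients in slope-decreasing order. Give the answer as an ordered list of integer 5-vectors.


Barcode: M ≅ I[1,1]^2, I[1,4], I[3,3], I[5,5]^2. HN layers by μ_θ (4 steps, strictly decreasing):
  μ^(1)=32; μ^(2)=23; μ^(3)=-4; μ^(4)=-31

((0, 0, 1, 0, 0); (0, 0, 1, 1, 0); (3, 1, 0, 0, 0); (0, 0, 0, 0, 2))


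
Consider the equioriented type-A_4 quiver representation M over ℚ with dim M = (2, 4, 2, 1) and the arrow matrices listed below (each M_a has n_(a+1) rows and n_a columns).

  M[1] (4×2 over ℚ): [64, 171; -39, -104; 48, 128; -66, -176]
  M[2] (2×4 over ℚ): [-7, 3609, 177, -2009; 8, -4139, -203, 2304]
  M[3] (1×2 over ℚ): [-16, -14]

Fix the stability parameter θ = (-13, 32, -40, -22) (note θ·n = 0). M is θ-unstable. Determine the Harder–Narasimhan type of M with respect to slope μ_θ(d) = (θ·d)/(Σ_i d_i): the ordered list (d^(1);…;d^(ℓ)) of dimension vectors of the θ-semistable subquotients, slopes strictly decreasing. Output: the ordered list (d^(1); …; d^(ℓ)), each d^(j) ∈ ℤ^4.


Via rank(M_{q-1}∘⋯∘M_p): M ≅ I[1,3], I[1,4], I[2,2]^2.
μ_θ-semistable layers: μ^(1)=32; μ^(2)=-4; μ^(3)=-10; μ^(4)=-13

((0, 2, 0, 0); (0, 1, 1, 0); (0, 1, 1, 1); (2, 0, 0, 0))


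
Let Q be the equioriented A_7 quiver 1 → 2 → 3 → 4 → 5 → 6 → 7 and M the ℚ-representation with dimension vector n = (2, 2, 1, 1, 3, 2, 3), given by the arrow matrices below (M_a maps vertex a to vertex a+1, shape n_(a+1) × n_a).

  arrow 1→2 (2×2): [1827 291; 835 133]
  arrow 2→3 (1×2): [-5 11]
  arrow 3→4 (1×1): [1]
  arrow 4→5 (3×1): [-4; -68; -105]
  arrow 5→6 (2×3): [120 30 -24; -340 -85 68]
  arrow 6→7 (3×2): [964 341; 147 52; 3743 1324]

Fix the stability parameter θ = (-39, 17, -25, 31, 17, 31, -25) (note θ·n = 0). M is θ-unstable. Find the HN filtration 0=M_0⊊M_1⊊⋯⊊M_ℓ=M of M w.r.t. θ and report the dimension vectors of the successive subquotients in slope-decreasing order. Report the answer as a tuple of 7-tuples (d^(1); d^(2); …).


Interval decomposition of M: I[1,2], I[1,5], I[5,5], I[5,7], I[6,7], I[7,7].
HN type (ℓ=7): μ^(1)=24; μ^(2)=17; μ^(3)=23/3; μ^(4)=3; μ^(5)=-4; μ^(6)=-25; μ^(7)=-39

((0, 0, 0, 1, 1, 0, 0); (0, 1, 0, 0, 1, 0, 0); (0, 0, 0, 0, 1, 1, 1); (0, 0, 0, 0, 0, 1, 1); (0, 1, 1, 0, 0, 0, 0); (0, 0, 0, 0, 0, 0, 1); (2, 0, 0, 0, 0, 0, 0))


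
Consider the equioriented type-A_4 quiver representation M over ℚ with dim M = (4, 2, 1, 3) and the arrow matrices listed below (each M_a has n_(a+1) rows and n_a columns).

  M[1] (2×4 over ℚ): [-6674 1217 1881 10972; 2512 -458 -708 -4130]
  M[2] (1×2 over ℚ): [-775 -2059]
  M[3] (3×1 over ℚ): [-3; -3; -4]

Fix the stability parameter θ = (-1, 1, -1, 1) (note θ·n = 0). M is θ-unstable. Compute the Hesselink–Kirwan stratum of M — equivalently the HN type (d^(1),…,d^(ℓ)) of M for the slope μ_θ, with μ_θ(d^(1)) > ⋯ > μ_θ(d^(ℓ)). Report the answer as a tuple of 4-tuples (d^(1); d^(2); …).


Via rank(M_{q-1}∘⋯∘M_p): M ≅ I[1,1]^2, I[1,2], I[1,4], I[4,4]^2.
μ_θ-semistable layers: μ^(1)=1; μ^(2)=0; μ^(3)=-1

((0, 1, 0, 3); (0, 1, 1, 0); (4, 0, 0, 0))


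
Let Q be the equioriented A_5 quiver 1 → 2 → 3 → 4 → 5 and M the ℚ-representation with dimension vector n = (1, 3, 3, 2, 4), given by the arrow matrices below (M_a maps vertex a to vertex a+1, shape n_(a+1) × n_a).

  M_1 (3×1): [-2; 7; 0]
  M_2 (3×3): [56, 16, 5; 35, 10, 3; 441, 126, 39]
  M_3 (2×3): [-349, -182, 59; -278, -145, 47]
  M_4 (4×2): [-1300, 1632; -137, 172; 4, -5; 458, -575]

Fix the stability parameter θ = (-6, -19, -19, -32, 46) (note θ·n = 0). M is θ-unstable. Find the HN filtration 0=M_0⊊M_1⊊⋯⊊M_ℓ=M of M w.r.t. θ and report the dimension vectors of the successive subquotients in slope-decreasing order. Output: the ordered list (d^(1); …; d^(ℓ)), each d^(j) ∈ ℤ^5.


Via rank(M_{q-1}∘⋯∘M_p): M ≅ I[1,2], I[2,3], I[2,5], I[3,5], I[5,5]^2.
μ_θ-semistable layers: μ^(1)=46; μ^(2)=-25/2; μ^(3)=-19; μ^(4)=-70/3; μ^(5)=-51/2

((0, 0, 0, 0, 4); (1, 1, 0, 0, 0); (0, 1, 1, 0, 0); (0, 1, 1, 1, 0); (0, 0, 1, 1, 0))


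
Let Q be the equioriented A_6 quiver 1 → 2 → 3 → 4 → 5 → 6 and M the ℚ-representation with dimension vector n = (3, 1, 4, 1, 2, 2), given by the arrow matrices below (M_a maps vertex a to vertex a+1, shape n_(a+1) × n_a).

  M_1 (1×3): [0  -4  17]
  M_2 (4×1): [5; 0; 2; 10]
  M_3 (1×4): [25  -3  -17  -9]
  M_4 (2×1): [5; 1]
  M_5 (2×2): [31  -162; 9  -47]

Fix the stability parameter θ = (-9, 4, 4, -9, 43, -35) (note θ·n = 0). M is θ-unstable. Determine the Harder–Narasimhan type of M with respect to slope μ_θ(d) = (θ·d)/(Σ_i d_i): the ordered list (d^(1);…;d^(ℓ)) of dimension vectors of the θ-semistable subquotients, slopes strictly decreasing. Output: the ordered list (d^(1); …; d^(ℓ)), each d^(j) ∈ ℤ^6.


Via rank(M_{q-1}∘⋯∘M_p): M ≅ I[1,1]^2, I[1,6], I[3,3]^3, I[5,6].
μ_θ-semistable layers: μ^(1)=4; μ^(2)=-1/3; μ^(3)=-9

((0, 0, 3, 0, 2, 2); (0, 1, 1, 1, 0, 0); (3, 0, 0, 0, 0, 0))


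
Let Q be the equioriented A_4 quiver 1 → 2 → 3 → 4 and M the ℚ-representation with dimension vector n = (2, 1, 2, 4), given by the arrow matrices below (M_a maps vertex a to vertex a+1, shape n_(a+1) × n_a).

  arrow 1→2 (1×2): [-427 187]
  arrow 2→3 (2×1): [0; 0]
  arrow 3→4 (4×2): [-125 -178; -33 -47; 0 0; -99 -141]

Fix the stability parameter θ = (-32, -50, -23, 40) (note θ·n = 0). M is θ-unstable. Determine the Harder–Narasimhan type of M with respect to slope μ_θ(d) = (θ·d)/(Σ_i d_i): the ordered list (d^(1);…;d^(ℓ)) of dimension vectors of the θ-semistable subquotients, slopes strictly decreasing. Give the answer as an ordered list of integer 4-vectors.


Barcode: M ≅ I[1,1], I[1,2], I[3,4]^2, I[4,4]^2. HN layers by μ_θ (4 steps, strictly decreasing):
  μ^(1)=40; μ^(2)=-23; μ^(3)=-32; μ^(4)=-41

((0, 0, 0, 4); (0, 0, 2, 0); (1, 0, 0, 0); (1, 1, 0, 0))


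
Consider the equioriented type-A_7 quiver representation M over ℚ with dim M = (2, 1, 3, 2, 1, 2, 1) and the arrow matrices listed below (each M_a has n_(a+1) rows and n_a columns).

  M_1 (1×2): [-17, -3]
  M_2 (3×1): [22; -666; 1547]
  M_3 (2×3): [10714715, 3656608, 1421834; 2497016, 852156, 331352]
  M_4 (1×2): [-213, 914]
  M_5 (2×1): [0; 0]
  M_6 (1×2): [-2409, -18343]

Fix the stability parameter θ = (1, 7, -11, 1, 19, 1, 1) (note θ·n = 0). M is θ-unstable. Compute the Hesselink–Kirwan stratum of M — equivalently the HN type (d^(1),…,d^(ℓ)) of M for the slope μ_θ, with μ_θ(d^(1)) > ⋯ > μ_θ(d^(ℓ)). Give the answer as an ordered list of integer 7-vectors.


Via rank(M_{q-1}∘⋯∘M_p): M ≅ I[1,1], I[1,3], I[3,4], I[3,5], I[6,6], I[6,7].
μ_θ-semistable layers: μ^(1)=19; μ^(2)=1; μ^(3)=-1; μ^(4)=-11

((0, 0, 0, 0, 1, 0, 0); (1, 0, 0, 2, 0, 2, 1); (1, 1, 1, 0, 0, 0, 0); (0, 0, 2, 0, 0, 0, 0))


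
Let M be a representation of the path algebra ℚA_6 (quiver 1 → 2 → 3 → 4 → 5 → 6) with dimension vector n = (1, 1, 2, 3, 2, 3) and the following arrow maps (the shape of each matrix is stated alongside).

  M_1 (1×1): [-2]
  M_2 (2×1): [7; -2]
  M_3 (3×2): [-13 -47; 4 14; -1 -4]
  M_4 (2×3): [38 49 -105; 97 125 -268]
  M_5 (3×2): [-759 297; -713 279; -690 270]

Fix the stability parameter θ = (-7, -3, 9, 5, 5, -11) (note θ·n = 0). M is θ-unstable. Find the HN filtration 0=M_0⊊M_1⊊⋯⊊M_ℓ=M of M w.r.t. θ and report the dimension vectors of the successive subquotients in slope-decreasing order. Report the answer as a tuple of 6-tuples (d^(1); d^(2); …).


Interval decomposition of M: I[1,5], I[3,6], I[4,4], I[6,6]^2.
HN type (ℓ=6): μ^(1)=19/3; μ^(2)=5; μ^(3)=2; μ^(4)=-3; μ^(5)=-7; μ^(6)=-11

((0, 0, 1, 1, 1, 0); (0, 0, 0, 1, 0, 0); (0, 0, 1, 1, 1, 1); (0, 1, 0, 0, 0, 0); (1, 0, 0, 0, 0, 0); (0, 0, 0, 0, 0, 2))


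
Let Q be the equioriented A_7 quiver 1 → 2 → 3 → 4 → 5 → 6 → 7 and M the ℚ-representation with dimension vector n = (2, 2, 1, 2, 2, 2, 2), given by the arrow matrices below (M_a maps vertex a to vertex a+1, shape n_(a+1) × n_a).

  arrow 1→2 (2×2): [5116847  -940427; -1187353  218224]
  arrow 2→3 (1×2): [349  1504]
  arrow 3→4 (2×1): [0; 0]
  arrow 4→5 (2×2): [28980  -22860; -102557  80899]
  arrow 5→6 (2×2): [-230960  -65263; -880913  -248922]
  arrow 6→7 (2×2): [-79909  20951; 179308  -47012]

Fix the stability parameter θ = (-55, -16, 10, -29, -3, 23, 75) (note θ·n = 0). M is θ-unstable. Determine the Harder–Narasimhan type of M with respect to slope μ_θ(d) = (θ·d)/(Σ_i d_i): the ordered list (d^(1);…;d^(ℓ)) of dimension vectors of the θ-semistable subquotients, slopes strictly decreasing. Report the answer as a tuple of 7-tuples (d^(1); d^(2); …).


Barcode: M ≅ I[1,2], I[1,3], I[4,4], I[4,7], I[5,6], I[7,7]. HN layers by μ_θ (7 steps, strictly decreasing):
  μ^(1)=75; μ^(2)=23; μ^(3)=10; μ^(4)=-3; μ^(5)=-16; μ^(6)=-29; μ^(7)=-55

((0, 0, 0, 0, 0, 0, 2); (0, 0, 0, 0, 0, 2, 0); (0, 0, 1, 0, 0, 0, 0); (0, 0, 0, 0, 2, 0, 0); (0, 2, 0, 0, 0, 0, 0); (0, 0, 0, 2, 0, 0, 0); (2, 0, 0, 0, 0, 0, 0))


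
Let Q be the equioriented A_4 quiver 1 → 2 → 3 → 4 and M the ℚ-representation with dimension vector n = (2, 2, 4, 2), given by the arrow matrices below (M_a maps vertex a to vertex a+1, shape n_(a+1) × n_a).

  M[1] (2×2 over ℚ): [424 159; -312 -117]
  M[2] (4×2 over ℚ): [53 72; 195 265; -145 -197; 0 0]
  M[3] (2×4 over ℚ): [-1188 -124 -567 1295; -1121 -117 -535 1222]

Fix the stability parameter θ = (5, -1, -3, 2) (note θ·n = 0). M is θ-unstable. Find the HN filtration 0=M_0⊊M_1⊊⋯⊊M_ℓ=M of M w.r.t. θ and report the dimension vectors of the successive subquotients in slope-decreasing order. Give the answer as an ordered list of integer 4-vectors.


Barcode: M ≅ I[1,1], I[1,4], I[2,4], I[3,3]^2. HN layers by μ_θ (5 steps, strictly decreasing):
  μ^(1)=5; μ^(2)=2; μ^(3)=1/3; μ^(4)=-2; μ^(5)=-3

((1, 0, 0, 0); (0, 0, 0, 2); (1, 1, 1, 0); (0, 1, 1, 0); (0, 0, 2, 0))


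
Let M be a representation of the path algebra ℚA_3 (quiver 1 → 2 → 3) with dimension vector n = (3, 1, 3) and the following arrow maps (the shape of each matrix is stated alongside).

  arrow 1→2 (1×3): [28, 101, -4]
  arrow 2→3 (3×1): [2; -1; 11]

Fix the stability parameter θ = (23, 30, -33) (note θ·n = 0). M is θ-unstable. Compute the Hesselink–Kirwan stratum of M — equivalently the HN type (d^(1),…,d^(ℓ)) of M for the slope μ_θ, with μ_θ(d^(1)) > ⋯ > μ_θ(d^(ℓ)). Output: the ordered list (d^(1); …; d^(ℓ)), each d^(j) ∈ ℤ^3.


Via rank(M_{q-1}∘⋯∘M_p): M ≅ I[1,1]^2, I[1,3], I[3,3]^2.
μ_θ-semistable layers: μ^(1)=23; μ^(2)=20/3; μ^(3)=-33

((2, 0, 0); (1, 1, 1); (0, 0, 2))


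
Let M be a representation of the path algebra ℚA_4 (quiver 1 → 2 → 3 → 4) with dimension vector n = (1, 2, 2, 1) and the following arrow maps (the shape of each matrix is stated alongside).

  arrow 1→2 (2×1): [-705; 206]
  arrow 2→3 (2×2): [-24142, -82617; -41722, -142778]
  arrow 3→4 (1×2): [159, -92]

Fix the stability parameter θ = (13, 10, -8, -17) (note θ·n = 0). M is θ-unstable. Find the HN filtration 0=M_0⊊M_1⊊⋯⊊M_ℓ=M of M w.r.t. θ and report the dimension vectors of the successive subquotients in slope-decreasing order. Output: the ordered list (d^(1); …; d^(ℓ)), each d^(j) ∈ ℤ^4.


Interval decomposition of M: I[1,4], I[2,3].
HN type (ℓ=2): μ^(1)=1; μ^(2)=-1/2

((0, 1, 1, 0); (1, 1, 1, 1))


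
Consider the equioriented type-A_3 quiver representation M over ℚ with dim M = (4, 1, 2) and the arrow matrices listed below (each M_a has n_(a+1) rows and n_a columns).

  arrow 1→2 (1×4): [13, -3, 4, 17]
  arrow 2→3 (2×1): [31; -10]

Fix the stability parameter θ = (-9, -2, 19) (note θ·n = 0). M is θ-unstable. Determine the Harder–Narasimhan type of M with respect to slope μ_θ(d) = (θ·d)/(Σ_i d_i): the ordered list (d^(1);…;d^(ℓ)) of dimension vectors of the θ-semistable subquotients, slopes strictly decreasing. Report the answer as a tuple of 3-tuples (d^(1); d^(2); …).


Barcode: M ≅ I[1,1]^3, I[1,3], I[3,3]. HN layers by μ_θ (3 steps, strictly decreasing):
  μ^(1)=19; μ^(2)=-2; μ^(3)=-9

((0, 0, 2); (0, 1, 0); (4, 0, 0))


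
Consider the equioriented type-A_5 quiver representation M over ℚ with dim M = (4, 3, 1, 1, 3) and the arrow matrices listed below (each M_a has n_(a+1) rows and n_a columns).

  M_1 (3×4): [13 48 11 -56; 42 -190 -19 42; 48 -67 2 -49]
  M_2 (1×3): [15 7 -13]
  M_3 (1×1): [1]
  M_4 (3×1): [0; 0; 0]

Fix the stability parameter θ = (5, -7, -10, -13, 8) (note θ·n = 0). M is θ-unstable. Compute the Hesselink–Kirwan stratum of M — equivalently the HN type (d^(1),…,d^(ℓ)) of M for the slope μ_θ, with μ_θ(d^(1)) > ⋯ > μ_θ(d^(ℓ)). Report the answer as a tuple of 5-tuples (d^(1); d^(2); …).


Barcode: M ≅ I[1,1], I[1,2]^2, I[1,4], I[5,5]^3. HN layers by μ_θ (4 steps, strictly decreasing):
  μ^(1)=8; μ^(2)=5; μ^(3)=-1; μ^(4)=-25/4

((0, 0, 0, 0, 3); (1, 0, 0, 0, 0); (2, 2, 0, 0, 0); (1, 1, 1, 1, 0))


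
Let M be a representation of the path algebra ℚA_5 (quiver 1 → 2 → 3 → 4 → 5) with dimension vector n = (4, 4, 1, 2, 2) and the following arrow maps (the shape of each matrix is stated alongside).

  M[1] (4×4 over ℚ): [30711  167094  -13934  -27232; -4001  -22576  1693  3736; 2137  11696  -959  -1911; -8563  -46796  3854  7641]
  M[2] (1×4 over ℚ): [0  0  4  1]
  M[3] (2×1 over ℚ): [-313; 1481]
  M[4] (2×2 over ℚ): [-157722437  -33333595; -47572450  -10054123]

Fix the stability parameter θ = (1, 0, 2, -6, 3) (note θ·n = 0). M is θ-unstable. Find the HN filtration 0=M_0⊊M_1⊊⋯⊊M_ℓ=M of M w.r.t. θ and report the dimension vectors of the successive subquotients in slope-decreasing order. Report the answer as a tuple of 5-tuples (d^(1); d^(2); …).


Interval decomposition of M: I[1,2]^3, I[1,5], I[4,5].
HN type (ℓ=4): μ^(1)=3; μ^(2)=1/2; μ^(3)=-3/4; μ^(4)=-6

((0, 0, 0, 0, 2); (3, 3, 0, 0, 0); (1, 1, 1, 1, 0); (0, 0, 0, 1, 0))


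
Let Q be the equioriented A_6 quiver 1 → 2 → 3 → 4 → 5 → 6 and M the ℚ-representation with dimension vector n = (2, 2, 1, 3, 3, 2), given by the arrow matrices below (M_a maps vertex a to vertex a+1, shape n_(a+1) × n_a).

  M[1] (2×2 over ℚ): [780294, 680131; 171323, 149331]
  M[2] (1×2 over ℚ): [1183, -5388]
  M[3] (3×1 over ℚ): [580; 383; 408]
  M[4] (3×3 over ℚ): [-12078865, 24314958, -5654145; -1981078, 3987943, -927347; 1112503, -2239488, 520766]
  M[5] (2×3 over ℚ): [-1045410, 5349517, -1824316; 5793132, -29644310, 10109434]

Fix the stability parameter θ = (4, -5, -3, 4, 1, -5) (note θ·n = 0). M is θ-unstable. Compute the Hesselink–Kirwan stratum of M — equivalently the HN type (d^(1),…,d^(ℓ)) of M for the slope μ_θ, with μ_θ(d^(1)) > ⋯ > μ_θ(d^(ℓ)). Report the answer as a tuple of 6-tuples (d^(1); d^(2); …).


Barcode: M ≅ I[1,2], I[1,6], I[4,5], I[4,6]. HN layers by μ_θ (4 steps, strictly decreasing):
  μ^(1)=5/2; μ^(2)=0; μ^(3)=-1/2; μ^(4)=-4/3

((0, 0, 0, 1, 1, 0); (0, 0, 0, 2, 2, 2); (1, 1, 0, 0, 0, 0); (1, 1, 1, 0, 0, 0))


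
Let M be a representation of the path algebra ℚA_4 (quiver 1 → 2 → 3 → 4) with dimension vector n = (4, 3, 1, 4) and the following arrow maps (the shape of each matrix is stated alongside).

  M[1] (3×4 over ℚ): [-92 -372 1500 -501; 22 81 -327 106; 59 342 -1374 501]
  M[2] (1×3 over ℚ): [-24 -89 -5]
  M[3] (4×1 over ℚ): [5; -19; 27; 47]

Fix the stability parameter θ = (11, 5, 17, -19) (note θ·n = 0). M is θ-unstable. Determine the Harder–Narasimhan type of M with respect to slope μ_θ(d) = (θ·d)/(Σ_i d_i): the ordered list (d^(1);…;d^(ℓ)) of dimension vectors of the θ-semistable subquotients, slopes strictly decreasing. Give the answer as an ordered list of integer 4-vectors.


Via rank(M_{q-1}∘⋯∘M_p): M ≅ I[1,1], I[1,2]^2, I[1,4], I[4,4]^3.
μ_θ-semistable layers: μ^(1)=11; μ^(2)=8; μ^(3)=7/2; μ^(4)=-19

((1, 0, 0, 0); (2, 2, 0, 0); (1, 1, 1, 1); (0, 0, 0, 3))
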